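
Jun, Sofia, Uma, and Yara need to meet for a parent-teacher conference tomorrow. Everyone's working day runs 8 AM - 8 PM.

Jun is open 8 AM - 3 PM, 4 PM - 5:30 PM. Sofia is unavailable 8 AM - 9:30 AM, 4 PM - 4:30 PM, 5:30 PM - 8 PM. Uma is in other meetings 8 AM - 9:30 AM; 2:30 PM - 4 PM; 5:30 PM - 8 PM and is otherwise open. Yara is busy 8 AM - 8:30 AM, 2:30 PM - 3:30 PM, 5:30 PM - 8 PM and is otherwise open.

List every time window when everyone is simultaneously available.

09:30-14:30, 16:30-17:30

Jun free: 08:00-15:00, 16:00-17:30.
Sofia free: 09:30-16:00, 16:30-17:30 (invert busy blocks within the working day).
Uma free: 09:30-14:30, 16:00-17:30 (invert busy blocks within the working day).
Yara free: 08:30-14:30, 15:30-17:30 (invert busy blocks within the working day).
Jun ∩ Sofia: 09:30-15:00, 16:30-17:30.
Jun ∩ Sofia ∩ Uma: 09:30-14:30, 16:30-17:30.
Jun ∩ Sofia ∩ Uma ∩ Yara: 09:30-14:30, 16:30-17:30.
So the common availability across everyone is 09:30-14:30, 16:30-17:30.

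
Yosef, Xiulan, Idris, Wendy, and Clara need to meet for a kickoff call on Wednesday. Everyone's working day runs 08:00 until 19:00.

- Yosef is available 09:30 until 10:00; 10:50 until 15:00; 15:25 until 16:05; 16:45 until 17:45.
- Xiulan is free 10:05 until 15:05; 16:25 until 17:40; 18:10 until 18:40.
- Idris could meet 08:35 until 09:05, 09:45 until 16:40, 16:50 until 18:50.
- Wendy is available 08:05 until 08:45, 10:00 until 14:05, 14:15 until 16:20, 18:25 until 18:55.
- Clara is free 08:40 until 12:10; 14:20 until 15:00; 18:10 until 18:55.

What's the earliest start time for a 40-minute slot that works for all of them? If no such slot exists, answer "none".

10:50

Yosef ∩ Xiulan: 10:50-15:00, 16:45-17:40.
Yosef ∩ Xiulan ∩ Idris: 10:50-15:00, 16:50-17:40.
Yosef ∩ Xiulan ∩ Idris ∩ Wendy: 10:50-14:05, 14:15-15:00.
Yosef ∩ Xiulan ∩ Idris ∩ Wendy ∩ Clara: 10:50-12:10, 14:20-15:00.
The first common window of at least 40 minutes is 10:50-12:10, so the earliest start is 10:50.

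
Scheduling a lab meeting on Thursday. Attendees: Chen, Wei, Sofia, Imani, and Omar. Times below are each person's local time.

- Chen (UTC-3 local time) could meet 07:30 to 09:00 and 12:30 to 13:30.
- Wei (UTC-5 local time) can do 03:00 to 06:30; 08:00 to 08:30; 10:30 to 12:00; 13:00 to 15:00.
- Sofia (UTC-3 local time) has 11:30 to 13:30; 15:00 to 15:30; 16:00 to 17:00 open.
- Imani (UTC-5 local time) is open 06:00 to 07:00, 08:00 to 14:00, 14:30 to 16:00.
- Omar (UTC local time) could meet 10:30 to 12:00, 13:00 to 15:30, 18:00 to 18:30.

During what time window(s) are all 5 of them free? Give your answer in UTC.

Chen in UTC: 10:30-12:00, 15:30-16:30 (add 3h to convert from UTC-3).
Wei in UTC: 08:00-11:30, 13:00-13:30, 15:30-17:00, 18:00-20:00 (add 5h to convert from UTC-5).
Sofia in UTC: 14:30-16:30, 18:00-18:30, 19:00-20:00 (add 3h to convert from UTC-3).
Imani in UTC: 11:00-12:00, 13:00-19:00, 19:30-21:00 (add 5h to convert from UTC-5).
Omar in UTC: 10:30-12:00, 13:00-15:30, 18:00-18:30.
Chen ∩ Wei: 10:30-11:30, 15:30-16:30.
Chen ∩ Wei ∩ Sofia: 15:30-16:30.
Chen ∩ Wei ∩ Sofia ∩ Imani: 15:30-16:30.
Chen ∩ Wei ∩ Sofia ∩ Imani ∩ Omar: ∅.
There is no time when everyone is free.

none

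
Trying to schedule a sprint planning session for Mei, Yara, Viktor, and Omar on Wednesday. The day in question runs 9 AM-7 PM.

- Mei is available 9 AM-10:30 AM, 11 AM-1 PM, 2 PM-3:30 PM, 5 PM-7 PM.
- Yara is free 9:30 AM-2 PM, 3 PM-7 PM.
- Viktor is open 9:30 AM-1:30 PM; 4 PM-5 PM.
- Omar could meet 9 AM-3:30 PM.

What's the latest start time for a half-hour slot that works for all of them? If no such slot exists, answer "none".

12:30

Mei ∩ Yara: 09:30-10:30, 11:00-13:00, 15:00-15:30, 17:00-19:00.
Mei ∩ Yara ∩ Viktor: 09:30-10:30, 11:00-13:00.
Mei ∩ Yara ∩ Viktor ∩ Omar: 09:30-10:30, 11:00-13:00.
The last common window of at least 30 minutes is 11:00-13:00; a 30-minute meeting can start as late as 12:30 and still end by 13:00.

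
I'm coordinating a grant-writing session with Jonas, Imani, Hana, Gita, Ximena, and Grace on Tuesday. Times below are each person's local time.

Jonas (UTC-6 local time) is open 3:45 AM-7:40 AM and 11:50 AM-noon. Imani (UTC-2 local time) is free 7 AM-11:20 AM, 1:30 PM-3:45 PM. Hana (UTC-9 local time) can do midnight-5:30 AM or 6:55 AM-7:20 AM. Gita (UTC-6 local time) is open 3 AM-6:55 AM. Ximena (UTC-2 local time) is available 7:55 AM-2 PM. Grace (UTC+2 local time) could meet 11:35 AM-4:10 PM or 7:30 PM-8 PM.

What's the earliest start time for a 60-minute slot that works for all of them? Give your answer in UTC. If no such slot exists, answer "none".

Jonas in UTC: 09:45-13:40, 17:50-18:00 (add 6h to convert from UTC-6).
Imani in UTC: 09:00-13:20, 15:30-17:45 (add 2h to convert from UTC-2).
Hana in UTC: 09:00-14:30, 15:55-16:20 (add 9h to convert from UTC-9).
Gita in UTC: 09:00-12:55 (add 6h to convert from UTC-6).
Ximena in UTC: 09:55-16:00 (add 2h to convert from UTC-2).
Grace in UTC: 09:35-14:10, 17:30-18:00 (subtract 2h to convert from UTC+2).
Jonas ∩ Imani: 09:45-13:20.
Jonas ∩ Imani ∩ Hana: 09:45-13:20.
Jonas ∩ Imani ∩ Hana ∩ Gita: 09:45-12:55.
Jonas ∩ Imani ∩ Hana ∩ Gita ∩ Ximena: 09:55-12:55.
Jonas ∩ Imani ∩ Hana ∩ Gita ∩ Ximena ∩ Grace: 09:55-12:55.
Those are the intersection windows.
The first common window of at least 60 minutes is 09:55-12:55, so the earliest start is 09:55.

09:55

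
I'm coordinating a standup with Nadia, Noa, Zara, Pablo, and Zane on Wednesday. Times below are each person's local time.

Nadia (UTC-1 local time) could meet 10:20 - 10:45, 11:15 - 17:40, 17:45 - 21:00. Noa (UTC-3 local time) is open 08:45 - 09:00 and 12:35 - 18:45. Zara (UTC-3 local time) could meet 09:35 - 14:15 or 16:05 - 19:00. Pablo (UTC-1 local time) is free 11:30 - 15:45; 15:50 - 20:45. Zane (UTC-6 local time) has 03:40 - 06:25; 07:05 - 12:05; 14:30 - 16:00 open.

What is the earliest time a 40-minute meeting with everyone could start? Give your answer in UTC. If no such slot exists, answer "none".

15:35

Nadia in UTC: 11:20-11:45, 12:15-18:40, 18:45-22:00 (add 1h to convert from UTC-1).
Noa in UTC: 11:45-12:00, 15:35-21:45 (add 3h to convert from UTC-3).
Zara in UTC: 12:35-17:15, 19:05-22:00 (add 3h to convert from UTC-3).
Pablo in UTC: 12:30-16:45, 16:50-21:45 (add 1h to convert from UTC-1).
Zane in UTC: 09:40-12:25, 13:05-18:05, 20:30-22:00 (add 6h to convert from UTC-6).
Nadia ∩ Noa: 15:35-18:40, 18:45-21:45.
Nadia ∩ Noa ∩ Zara: 15:35-17:15, 19:05-21:45.
Nadia ∩ Noa ∩ Zara ∩ Pablo: 15:35-16:45, 16:50-17:15, 19:05-21:45.
Nadia ∩ Noa ∩ Zara ∩ Pablo ∩ Zane: 15:35-16:45, 16:50-17:15, 20:30-21:45.
Those are the intersection windows.
The first common window of at least 40 minutes is 15:35-16:45, so the earliest start is 15:35.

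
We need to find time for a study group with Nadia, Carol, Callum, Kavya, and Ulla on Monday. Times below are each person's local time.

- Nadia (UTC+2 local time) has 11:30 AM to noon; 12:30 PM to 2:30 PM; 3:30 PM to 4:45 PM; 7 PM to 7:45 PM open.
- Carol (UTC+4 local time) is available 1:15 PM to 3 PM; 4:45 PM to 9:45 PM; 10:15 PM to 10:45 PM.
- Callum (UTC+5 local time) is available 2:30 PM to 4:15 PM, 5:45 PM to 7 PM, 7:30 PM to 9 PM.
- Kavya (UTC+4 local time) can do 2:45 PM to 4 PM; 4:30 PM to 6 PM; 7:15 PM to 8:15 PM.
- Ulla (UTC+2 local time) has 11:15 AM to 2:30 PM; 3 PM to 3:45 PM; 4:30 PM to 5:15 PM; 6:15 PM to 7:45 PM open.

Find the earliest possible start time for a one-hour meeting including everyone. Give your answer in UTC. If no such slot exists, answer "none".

Nadia in UTC: 09:30-10:00, 10:30-12:30, 13:30-14:45, 17:00-17:45 (subtract 2h to convert from UTC+2).
Carol in UTC: 09:15-11:00, 12:45-17:45, 18:15-18:45 (subtract 4h to convert from UTC+4).
Callum in UTC: 09:30-11:15, 12:45-14:00, 14:30-16:00 (subtract 5h to convert from UTC+5).
Kavya in UTC: 10:45-12:00, 12:30-14:00, 15:15-16:15 (subtract 4h to convert from UTC+4).
Ulla in UTC: 09:15-12:30, 13:00-13:45, 14:30-15:15, 16:15-17:45 (subtract 2h to convert from UTC+2).
Nadia ∩ Carol: 09:30-10:00, 10:30-11:00, 13:30-14:45, 17:00-17:45.
Nadia ∩ Carol ∩ Callum: 09:30-10:00, 10:30-11:00, 13:30-14:00, 14:30-14:45.
Nadia ∩ Carol ∩ Callum ∩ Kavya: 10:45-11:00, 13:30-14:00.
Nadia ∩ Carol ∩ Callum ∩ Kavya ∩ Ulla: 10:45-11:00, 13:30-13:45.
No common window is at least 60 minutes long.

none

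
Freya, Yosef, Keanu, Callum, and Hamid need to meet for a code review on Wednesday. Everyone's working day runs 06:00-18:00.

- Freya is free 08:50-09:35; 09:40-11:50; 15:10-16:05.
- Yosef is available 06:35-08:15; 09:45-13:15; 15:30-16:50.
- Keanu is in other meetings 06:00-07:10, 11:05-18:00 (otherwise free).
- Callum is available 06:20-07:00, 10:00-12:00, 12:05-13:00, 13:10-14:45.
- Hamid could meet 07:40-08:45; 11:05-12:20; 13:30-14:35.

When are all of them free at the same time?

Freya free: 08:50-09:35, 09:40-11:50, 15:10-16:05.
Yosef free: 06:35-08:15, 09:45-13:15, 15:30-16:50.
Keanu free: 07:10-11:05 (invert busy blocks within the working day).
Callum free: 06:20-07:00, 10:00-12:00, 12:05-13:00, 13:10-14:45.
Hamid free: 07:40-08:45, 11:05-12:20, 13:30-14:35.
Freya ∩ Yosef: 09:45-11:50, 15:30-16:05.
Freya ∩ Yosef ∩ Keanu: 09:45-11:05.
Freya ∩ Yosef ∩ Keanu ∩ Callum: 10:00-11:05.
Freya ∩ Yosef ∩ Keanu ∩ Callum ∩ Hamid: ∅.
There is no time when everyone is free.

none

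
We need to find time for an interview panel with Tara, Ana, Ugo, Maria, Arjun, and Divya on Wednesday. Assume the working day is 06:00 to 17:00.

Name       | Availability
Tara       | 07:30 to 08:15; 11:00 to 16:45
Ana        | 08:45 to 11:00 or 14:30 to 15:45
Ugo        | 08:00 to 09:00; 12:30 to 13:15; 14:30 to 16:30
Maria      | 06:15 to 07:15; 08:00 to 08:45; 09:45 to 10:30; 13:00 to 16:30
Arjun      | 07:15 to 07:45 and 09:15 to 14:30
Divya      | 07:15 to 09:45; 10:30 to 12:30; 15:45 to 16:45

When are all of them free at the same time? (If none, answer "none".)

none

Tara ∩ Ana: 14:30-15:45.
Tara ∩ Ana ∩ Ugo: 14:30-15:45.
Tara ∩ Ana ∩ Ugo ∩ Maria: 14:30-15:45.
Tara ∩ Ana ∩ Ugo ∩ Maria ∩ Arjun: ∅.
Tara ∩ Ana ∩ Ugo ∩ Maria ∩ Arjun ∩ Divya: ∅.
There is no time when everyone is free.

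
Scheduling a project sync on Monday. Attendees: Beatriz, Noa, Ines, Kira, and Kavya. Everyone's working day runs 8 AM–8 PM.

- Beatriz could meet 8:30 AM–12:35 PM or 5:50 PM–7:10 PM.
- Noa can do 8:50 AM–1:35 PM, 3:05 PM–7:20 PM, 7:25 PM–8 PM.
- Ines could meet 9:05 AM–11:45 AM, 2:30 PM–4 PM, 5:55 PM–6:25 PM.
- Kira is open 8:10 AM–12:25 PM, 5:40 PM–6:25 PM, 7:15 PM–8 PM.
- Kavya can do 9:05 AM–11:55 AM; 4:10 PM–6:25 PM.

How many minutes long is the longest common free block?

Beatriz ∩ Noa: 08:50-12:35, 17:50-19:10.
Beatriz ∩ Noa ∩ Ines: 09:05-11:45, 17:55-18:25.
Beatriz ∩ Noa ∩ Ines ∩ Kira: 09:05-11:45, 17:55-18:25.
Beatriz ∩ Noa ∩ Ines ∩ Kira ∩ Kavya: 09:05-11:45, 17:55-18:25.
The longest is 09:05-11:45 at 160 minutes.

160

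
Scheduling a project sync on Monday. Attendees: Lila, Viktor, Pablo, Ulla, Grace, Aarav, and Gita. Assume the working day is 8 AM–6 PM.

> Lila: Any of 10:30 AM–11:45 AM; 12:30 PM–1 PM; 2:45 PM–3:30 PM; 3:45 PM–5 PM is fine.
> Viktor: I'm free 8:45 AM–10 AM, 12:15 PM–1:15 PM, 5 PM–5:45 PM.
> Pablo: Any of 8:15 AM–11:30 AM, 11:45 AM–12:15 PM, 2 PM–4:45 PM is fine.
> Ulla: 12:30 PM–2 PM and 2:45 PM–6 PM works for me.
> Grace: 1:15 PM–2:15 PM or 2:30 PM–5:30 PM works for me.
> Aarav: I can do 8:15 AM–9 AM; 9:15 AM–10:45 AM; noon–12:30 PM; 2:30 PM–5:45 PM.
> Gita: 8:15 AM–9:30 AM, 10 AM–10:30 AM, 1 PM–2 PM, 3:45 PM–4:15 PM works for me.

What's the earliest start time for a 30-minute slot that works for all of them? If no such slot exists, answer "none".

none

Lila ∩ Viktor: 12:30-13:00.
Lila ∩ Viktor ∩ Pablo: ∅.
Lila ∩ Viktor ∩ Pablo ∩ Ulla: ∅.
Lila ∩ Viktor ∩ Pablo ∩ Ulla ∩ Grace: ∅.
Lila ∩ Viktor ∩ Pablo ∩ Ulla ∩ Grace ∩ Aarav: ∅.
Lila ∩ Viktor ∩ Pablo ∩ Ulla ∩ Grace ∩ Aarav ∩ Gita: ∅.
There is no time when everyone is free.
No common window is at least 30 minutes long.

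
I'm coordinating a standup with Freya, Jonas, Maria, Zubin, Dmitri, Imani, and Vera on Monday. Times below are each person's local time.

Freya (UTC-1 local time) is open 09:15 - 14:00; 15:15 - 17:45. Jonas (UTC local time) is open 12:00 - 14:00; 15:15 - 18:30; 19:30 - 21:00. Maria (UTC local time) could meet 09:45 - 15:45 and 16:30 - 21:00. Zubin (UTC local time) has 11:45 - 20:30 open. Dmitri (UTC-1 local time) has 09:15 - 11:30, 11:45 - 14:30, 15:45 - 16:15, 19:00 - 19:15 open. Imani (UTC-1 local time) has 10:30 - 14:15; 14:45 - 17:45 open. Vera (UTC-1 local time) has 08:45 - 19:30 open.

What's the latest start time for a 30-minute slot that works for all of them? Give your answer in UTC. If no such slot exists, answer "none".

16:45

Freya in UTC: 10:15-15:00, 16:15-18:45 (add 1h to convert from UTC-1).
Jonas in UTC: 12:00-14:00, 15:15-18:30, 19:30-21:00.
Maria in UTC: 09:45-15:45, 16:30-21:00.
Zubin in UTC: 11:45-20:30.
Dmitri in UTC: 10:15-12:30, 12:45-15:30, 16:45-17:15, 20:00-20:15 (add 1h to convert from UTC-1).
Imani in UTC: 11:30-15:15, 15:45-18:45 (add 1h to convert from UTC-1).
Vera in UTC: 09:45-20:30 (add 1h to convert from UTC-1).
Freya ∩ Jonas: 12:00-14:00, 16:15-18:30.
Freya ∩ Jonas ∩ Maria: 12:00-14:00, 16:30-18:30.
Freya ∩ Jonas ∩ Maria ∩ Zubin: 12:00-14:00, 16:30-18:30.
Freya ∩ Jonas ∩ Maria ∩ Zubin ∩ Dmitri: 12:00-12:30, 12:45-14:00, 16:45-17:15.
Freya ∩ Jonas ∩ Maria ∩ Zubin ∩ Dmitri ∩ Imani: 12:00-12:30, 12:45-14:00, 16:45-17:15.
Freya ∩ Jonas ∩ Maria ∩ Zubin ∩ Dmitri ∩ Imani ∩ Vera: 12:00-12:30, 12:45-14:00, 16:45-17:15.
Those are the intersection windows.
The last common window of at least 30 minutes is 16:45-17:15; a 30-minute meeting can start as late as 16:45 and still end by 17:15.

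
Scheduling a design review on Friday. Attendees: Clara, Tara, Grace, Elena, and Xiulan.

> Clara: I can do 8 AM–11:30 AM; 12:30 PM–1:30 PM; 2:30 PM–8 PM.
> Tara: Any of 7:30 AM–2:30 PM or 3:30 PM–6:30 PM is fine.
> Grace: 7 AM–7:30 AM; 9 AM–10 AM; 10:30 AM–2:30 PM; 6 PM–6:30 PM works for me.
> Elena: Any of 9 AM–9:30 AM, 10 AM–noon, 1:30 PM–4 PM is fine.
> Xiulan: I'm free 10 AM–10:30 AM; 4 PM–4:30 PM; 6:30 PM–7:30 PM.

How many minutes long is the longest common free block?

0

Clara ∩ Tara: 08:00-11:30, 12:30-13:30, 15:30-18:30.
Clara ∩ Tara ∩ Grace: 09:00-10:00, 10:30-11:30, 12:30-13:30, 18:00-18:30.
Clara ∩ Tara ∩ Grace ∩ Elena: 09:00-09:30, 10:30-11:30.
Clara ∩ Tara ∩ Grace ∩ Elena ∩ Xiulan: ∅.
There is no time when everyone is free.
No common window exists, so the longest block is 0 minutes.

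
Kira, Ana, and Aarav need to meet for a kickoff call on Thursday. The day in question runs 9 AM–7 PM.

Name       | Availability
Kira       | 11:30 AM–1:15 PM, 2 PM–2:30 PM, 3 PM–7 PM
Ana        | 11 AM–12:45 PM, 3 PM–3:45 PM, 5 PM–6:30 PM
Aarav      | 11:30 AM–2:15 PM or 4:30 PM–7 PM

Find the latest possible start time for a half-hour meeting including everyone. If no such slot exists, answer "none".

18:00

Kira ∩ Ana: 11:30-12:45, 15:00-15:45, 17:00-18:30.
Kira ∩ Ana ∩ Aarav: 11:30-12:45, 17:00-18:30.
The last common window of at least 30 minutes is 17:00-18:30; a 30-minute meeting can start as late as 18:00 and still end by 18:30.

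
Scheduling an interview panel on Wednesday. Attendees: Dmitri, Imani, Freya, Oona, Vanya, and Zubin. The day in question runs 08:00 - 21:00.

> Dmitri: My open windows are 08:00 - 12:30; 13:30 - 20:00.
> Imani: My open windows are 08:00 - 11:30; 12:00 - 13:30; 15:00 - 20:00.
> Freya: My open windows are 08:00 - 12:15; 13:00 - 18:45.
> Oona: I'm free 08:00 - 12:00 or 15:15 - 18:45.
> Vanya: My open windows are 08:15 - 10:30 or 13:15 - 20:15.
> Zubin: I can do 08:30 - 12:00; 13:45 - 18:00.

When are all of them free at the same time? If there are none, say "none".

08:30-10:30, 15:15-18:00

Dmitri ∩ Imani: 08:00-11:30, 12:00-12:30, 15:00-20:00.
Dmitri ∩ Imani ∩ Freya: 08:00-11:30, 12:00-12:15, 15:00-18:45.
Dmitri ∩ Imani ∩ Freya ∩ Oona: 08:00-11:30, 15:15-18:45.
Dmitri ∩ Imani ∩ Freya ∩ Oona ∩ Vanya: 08:15-10:30, 15:15-18:45.
Dmitri ∩ Imani ∩ Freya ∩ Oona ∩ Vanya ∩ Zubin: 08:30-10:30, 15:15-18:00.
So the common availability across everyone is 08:30-10:30, 15:15-18:00.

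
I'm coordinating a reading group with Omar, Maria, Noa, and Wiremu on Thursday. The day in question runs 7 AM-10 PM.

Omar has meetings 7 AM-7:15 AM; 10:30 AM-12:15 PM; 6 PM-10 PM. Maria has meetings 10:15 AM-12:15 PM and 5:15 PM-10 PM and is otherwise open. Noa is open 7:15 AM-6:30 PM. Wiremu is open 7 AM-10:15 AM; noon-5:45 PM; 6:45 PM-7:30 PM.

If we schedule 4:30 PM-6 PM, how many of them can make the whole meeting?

Omar free: 07:15-10:30, 12:15-18:00 (invert busy blocks within the working day).
Maria free: 07:00-10:15, 12:15-17:15 (invert busy blocks within the working day).
Noa free: 07:15-18:30.
Wiremu free: 07:00-10:15, 12:00-17:45, 18:45-19:30.
Omar and Noa can make the full 16:30-18:00 slot — that's 2.

2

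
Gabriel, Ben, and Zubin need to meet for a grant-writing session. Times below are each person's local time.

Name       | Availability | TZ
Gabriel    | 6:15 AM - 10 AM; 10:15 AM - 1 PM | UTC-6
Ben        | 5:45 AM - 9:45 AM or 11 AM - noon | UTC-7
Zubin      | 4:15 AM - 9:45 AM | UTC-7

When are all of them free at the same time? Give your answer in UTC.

12:45-16:00, 16:15-16:45

Gabriel in UTC: 12:15-16:00, 16:15-19:00 (add 6h to convert from UTC-6).
Ben in UTC: 12:45-16:45, 18:00-19:00 (add 7h to convert from UTC-7).
Zubin in UTC: 11:15-16:45 (add 7h to convert from UTC-7).
Gabriel ∩ Ben: 12:45-16:00, 16:15-16:45, 18:00-19:00.
Gabriel ∩ Ben ∩ Zubin: 12:45-16:00, 16:15-16:45.
So the common availability across everyone is 12:45-16:00, 16:15-16:45.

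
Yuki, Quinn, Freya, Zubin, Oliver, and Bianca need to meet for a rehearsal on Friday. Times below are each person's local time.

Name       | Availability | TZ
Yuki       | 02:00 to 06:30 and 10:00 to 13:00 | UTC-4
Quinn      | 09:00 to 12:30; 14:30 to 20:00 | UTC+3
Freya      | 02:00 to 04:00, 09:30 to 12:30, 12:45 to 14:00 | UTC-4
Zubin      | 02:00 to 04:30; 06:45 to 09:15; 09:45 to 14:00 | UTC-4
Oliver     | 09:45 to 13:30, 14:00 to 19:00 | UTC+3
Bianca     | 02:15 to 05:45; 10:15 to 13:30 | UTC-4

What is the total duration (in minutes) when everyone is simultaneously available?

Yuki in UTC: 06:00-10:30, 14:00-17:00 (add 4h to convert from UTC-4).
Quinn in UTC: 06:00-09:30, 11:30-17:00 (subtract 3h to convert from UTC+3).
Freya in UTC: 06:00-08:00, 13:30-16:30, 16:45-18:00 (add 4h to convert from UTC-4).
Zubin in UTC: 06:00-08:30, 10:45-13:15, 13:45-18:00 (add 4h to convert from UTC-4).
Oliver in UTC: 06:45-10:30, 11:00-16:00 (subtract 3h to convert from UTC+3).
Bianca in UTC: 06:15-09:45, 14:15-17:30 (add 4h to convert from UTC-4).
Yuki ∩ Quinn: 06:00-09:30, 14:00-17:00.
Yuki ∩ Quinn ∩ Freya: 06:00-08:00, 14:00-16:30, 16:45-17:00.
Yuki ∩ Quinn ∩ Freya ∩ Zubin: 06:00-08:00, 14:00-16:30, 16:45-17:00.
Yuki ∩ Quinn ∩ Freya ∩ Zubin ∩ Oliver: 06:45-08:00, 14:00-16:00.
Yuki ∩ Quinn ∩ Freya ∩ Zubin ∩ Oliver ∩ Bianca: 06:45-08:00, 14:15-16:00.
Summing the common windows: 75 + 105 = 180 minutes.

180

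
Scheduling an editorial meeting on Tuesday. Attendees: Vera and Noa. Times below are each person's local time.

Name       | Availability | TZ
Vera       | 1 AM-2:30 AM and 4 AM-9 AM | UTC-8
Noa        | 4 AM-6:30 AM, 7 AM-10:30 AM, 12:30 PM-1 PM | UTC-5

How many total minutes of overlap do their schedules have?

Vera in UTC: 09:00-10:30, 12:00-17:00 (add 8h to convert from UTC-8).
Noa in UTC: 09:00-11:30, 12:00-15:30, 17:30-18:00 (add 5h to convert from UTC-5).
Vera ∩ Noa: 09:00-10:30, 12:00-15:30.
Summing the common windows: 90 + 210 = 300 minutes.

300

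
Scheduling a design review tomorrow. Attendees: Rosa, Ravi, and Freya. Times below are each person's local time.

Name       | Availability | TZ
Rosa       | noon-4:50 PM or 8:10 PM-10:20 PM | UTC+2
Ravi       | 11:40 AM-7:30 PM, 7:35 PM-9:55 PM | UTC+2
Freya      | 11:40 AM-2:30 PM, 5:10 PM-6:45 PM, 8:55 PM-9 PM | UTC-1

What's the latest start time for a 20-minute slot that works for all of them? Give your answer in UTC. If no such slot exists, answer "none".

19:25

Rosa in UTC: 10:00-14:50, 18:10-20:20 (subtract 2h to convert from UTC+2).
Ravi in UTC: 09:40-17:30, 17:35-19:55 (subtract 2h to convert from UTC+2).
Freya in UTC: 12:40-15:30, 18:10-19:45, 21:55-22:00 (add 1h to convert from UTC-1).
Rosa ∩ Ravi: 10:00-14:50, 18:10-19:55.
Rosa ∩ Ravi ∩ Freya: 12:40-14:50, 18:10-19:45.
So the common availability across everyone is 12:40-14:50, 18:10-19:45.
The last common window of at least 20 minutes is 18:10-19:45; a 20-minute meeting can start as late as 19:25 and still end by 19:45.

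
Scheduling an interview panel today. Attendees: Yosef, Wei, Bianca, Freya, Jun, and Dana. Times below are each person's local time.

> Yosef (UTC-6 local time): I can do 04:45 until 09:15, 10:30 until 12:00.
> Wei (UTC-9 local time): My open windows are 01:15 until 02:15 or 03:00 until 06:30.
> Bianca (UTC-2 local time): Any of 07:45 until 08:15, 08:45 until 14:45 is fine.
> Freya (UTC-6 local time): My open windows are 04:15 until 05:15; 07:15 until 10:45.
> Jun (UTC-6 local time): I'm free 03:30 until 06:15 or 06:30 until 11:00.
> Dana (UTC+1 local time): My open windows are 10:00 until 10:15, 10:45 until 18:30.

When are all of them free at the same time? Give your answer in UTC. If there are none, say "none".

10:45-11:15, 13:15-15:15

Yosef in UTC: 10:45-15:15, 16:30-18:00 (add 6h to convert from UTC-6).
Wei in UTC: 10:15-11:15, 12:00-15:30 (add 9h to convert from UTC-9).
Bianca in UTC: 09:45-10:15, 10:45-16:45 (add 2h to convert from UTC-2).
Freya in UTC: 10:15-11:15, 13:15-16:45 (add 6h to convert from UTC-6).
Jun in UTC: 09:30-12:15, 12:30-17:00 (add 6h to convert from UTC-6).
Dana in UTC: 09:00-09:15, 09:45-17:30 (subtract 1h to convert from UTC+1).
Yosef ∩ Wei: 10:45-11:15, 12:00-15:15.
Yosef ∩ Wei ∩ Bianca: 10:45-11:15, 12:00-15:15.
Yosef ∩ Wei ∩ Bianca ∩ Freya: 10:45-11:15, 13:15-15:15.
Yosef ∩ Wei ∩ Bianca ∩ Freya ∩ Jun: 10:45-11:15, 13:15-15:15.
Yosef ∩ Wei ∩ Bianca ∩ Freya ∩ Jun ∩ Dana: 10:45-11:15, 13:15-15:15.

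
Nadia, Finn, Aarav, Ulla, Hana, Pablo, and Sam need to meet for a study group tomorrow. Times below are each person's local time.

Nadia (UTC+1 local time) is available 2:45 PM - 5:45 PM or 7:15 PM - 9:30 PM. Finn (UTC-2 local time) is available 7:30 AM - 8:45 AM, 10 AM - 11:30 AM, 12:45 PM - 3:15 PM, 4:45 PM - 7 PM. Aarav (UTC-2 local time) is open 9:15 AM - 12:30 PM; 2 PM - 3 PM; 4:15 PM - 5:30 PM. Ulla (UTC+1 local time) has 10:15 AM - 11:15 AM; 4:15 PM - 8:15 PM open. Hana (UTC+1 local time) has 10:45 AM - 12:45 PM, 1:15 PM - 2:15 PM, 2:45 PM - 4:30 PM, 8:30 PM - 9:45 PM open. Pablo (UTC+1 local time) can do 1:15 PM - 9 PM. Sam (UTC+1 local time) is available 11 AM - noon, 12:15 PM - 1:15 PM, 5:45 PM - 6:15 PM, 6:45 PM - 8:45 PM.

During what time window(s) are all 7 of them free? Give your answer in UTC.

none

Nadia in UTC: 13:45-16:45, 18:15-20:30 (subtract 1h to convert from UTC+1).
Finn in UTC: 09:30-10:45, 12:00-13:30, 14:45-17:15, 18:45-21:00 (add 2h to convert from UTC-2).
Aarav in UTC: 11:15-14:30, 16:00-17:00, 18:15-19:30 (add 2h to convert from UTC-2).
Ulla in UTC: 09:15-10:15, 15:15-19:15 (subtract 1h to convert from UTC+1).
Hana in UTC: 09:45-11:45, 12:15-13:15, 13:45-15:30, 19:30-20:45 (subtract 1h to convert from UTC+1).
Pablo in UTC: 12:15-20:00 (subtract 1h to convert from UTC+1).
Sam in UTC: 10:00-11:00, 11:15-12:15, 16:45-17:15, 17:45-19:45 (subtract 1h to convert from UTC+1).
Nadia ∩ Finn: 14:45-16:45, 18:45-20:30.
Nadia ∩ Finn ∩ Aarav: 16:00-16:45, 18:45-19:30.
Nadia ∩ Finn ∩ Aarav ∩ Ulla: 16:00-16:45, 18:45-19:15.
Nadia ∩ Finn ∩ Aarav ∩ Ulla ∩ Hana: ∅.
Nadia ∩ Finn ∩ Aarav ∩ Ulla ∩ Hana ∩ Pablo: ∅.
Nadia ∩ Finn ∩ Aarav ∩ Ulla ∩ Hana ∩ Pablo ∩ Sam: ∅.
There is no time when everyone is free.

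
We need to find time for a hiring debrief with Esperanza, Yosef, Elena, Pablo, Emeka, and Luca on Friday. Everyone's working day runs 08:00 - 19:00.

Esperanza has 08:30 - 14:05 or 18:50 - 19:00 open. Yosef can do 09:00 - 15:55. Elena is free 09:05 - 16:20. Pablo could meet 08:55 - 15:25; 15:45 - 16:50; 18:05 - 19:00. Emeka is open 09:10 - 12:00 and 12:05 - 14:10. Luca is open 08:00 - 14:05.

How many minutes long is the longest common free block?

170

Esperanza ∩ Yosef: 09:00-14:05.
Esperanza ∩ Yosef ∩ Elena: 09:05-14:05.
Esperanza ∩ Yosef ∩ Elena ∩ Pablo: 09:05-14:05.
Esperanza ∩ Yosef ∩ Elena ∩ Pablo ∩ Emeka: 09:10-12:00, 12:05-14:05.
Esperanza ∩ Yosef ∩ Elena ∩ Pablo ∩ Emeka ∩ Luca: 09:10-12:00, 12:05-14:05.
The longest is 09:10-12:00 at 170 minutes.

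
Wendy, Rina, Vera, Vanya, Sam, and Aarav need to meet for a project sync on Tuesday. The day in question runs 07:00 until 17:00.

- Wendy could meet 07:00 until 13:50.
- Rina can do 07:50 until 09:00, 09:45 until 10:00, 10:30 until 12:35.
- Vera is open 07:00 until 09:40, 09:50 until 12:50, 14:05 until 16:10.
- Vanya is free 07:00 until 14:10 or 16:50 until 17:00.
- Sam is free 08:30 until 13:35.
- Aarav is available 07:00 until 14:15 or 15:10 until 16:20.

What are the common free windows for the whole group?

08:30-09:00, 09:50-10:00, 10:30-12:35

Wendy ∩ Rina: 07:50-09:00, 09:45-10:00, 10:30-12:35.
Wendy ∩ Rina ∩ Vera: 07:50-09:00, 09:50-10:00, 10:30-12:35.
Wendy ∩ Rina ∩ Vera ∩ Vanya: 07:50-09:00, 09:50-10:00, 10:30-12:35.
Wendy ∩ Rina ∩ Vera ∩ Vanya ∩ Sam: 08:30-09:00, 09:50-10:00, 10:30-12:35.
Wendy ∩ Rina ∩ Vera ∩ Vanya ∩ Sam ∩ Aarav: 08:30-09:00, 09:50-10:00, 10:30-12:35.
Those are the intersection windows.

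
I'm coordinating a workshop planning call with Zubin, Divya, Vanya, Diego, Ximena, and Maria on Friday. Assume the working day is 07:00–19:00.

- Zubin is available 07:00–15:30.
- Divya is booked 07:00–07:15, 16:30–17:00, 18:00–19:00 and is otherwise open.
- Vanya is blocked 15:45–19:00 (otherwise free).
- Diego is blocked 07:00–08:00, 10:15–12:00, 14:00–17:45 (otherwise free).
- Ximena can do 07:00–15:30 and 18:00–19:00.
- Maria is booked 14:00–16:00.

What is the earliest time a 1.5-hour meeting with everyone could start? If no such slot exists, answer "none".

08:00

Zubin free: 07:00-15:30.
Divya free: 07:15-16:30, 17:00-18:00 (invert busy blocks within the working day).
Vanya free: 07:00-15:45 (invert busy blocks within the working day).
Diego free: 08:00-10:15, 12:00-14:00, 17:45-19:00 (invert busy blocks within the working day).
Ximena free: 07:00-15:30, 18:00-19:00.
Maria free: 07:00-14:00, 16:00-19:00 (invert busy blocks within the working day).
Zubin ∩ Divya: 07:15-15:30.
Zubin ∩ Divya ∩ Vanya: 07:15-15:30.
Zubin ∩ Divya ∩ Vanya ∩ Diego: 08:00-10:15, 12:00-14:00.
Zubin ∩ Divya ∩ Vanya ∩ Diego ∩ Ximena: 08:00-10:15, 12:00-14:00.
Zubin ∩ Divya ∩ Vanya ∩ Diego ∩ Ximena ∩ Maria: 08:00-10:15, 12:00-14:00.
So the common availability across everyone is 08:00-10:15, 12:00-14:00.
The first common window of at least 90 minutes is 08:00-10:15, so the earliest start is 08:00.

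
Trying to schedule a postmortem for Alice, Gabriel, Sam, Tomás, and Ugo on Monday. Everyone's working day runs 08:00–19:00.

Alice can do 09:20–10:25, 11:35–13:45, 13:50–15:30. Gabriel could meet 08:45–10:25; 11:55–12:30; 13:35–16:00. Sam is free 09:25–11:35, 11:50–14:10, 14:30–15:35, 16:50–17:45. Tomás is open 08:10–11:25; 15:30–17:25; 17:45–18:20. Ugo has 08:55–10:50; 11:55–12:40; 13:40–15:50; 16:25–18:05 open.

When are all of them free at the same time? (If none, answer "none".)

09:25-10:25

Alice ∩ Gabriel: 09:20-10:25, 11:55-12:30, 13:35-13:45, 13:50-15:30.
Alice ∩ Gabriel ∩ Sam: 09:25-10:25, 11:55-12:30, 13:35-13:45, 13:50-14:10, 14:30-15:30.
Alice ∩ Gabriel ∩ Sam ∩ Tomás: 09:25-10:25.
Alice ∩ Gabriel ∩ Sam ∩ Tomás ∩ Ugo: 09:25-10:25.
Those are the intersection windows.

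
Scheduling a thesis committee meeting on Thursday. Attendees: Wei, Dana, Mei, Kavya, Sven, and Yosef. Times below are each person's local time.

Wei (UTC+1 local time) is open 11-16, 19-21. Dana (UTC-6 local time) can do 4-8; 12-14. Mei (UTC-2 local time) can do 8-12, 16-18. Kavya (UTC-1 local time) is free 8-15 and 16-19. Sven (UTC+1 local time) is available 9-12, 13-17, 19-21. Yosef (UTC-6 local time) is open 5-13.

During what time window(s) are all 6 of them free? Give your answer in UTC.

12:00-14:00, 18:00-19:00

Wei in UTC: 10:00-15:00, 18:00-20:00 (subtract 1h to convert from UTC+1).
Dana in UTC: 10:00-14:00, 18:00-20:00 (add 6h to convert from UTC-6).
Mei in UTC: 10:00-14:00, 18:00-20:00 (add 2h to convert from UTC-2).
Kavya in UTC: 09:00-16:00, 17:00-20:00 (add 1h to convert from UTC-1).
Sven in UTC: 08:00-11:00, 12:00-16:00, 18:00-20:00 (subtract 1h to convert from UTC+1).
Yosef in UTC: 11:00-19:00 (add 6h to convert from UTC-6).
Wei ∩ Dana: 10:00-14:00, 18:00-20:00.
Wei ∩ Dana ∩ Mei: 10:00-14:00, 18:00-20:00.
Wei ∩ Dana ∩ Mei ∩ Kavya: 10:00-14:00, 18:00-20:00.
Wei ∩ Dana ∩ Mei ∩ Kavya ∩ Sven: 10:00-11:00, 12:00-14:00, 18:00-20:00.
Wei ∩ Dana ∩ Mei ∩ Kavya ∩ Sven ∩ Yosef: 12:00-14:00, 18:00-19:00.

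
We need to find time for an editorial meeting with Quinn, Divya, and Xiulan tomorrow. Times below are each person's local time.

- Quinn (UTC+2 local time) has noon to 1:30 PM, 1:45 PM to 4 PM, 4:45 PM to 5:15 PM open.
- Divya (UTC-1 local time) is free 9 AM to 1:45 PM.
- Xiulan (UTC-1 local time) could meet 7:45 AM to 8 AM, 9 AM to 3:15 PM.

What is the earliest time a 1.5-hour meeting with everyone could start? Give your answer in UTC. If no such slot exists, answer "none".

Quinn in UTC: 10:00-11:30, 11:45-14:00, 14:45-15:15 (subtract 2h to convert from UTC+2).
Divya in UTC: 10:00-14:45 (add 1h to convert from UTC-1).
Xiulan in UTC: 08:45-09:00, 10:00-16:15 (add 1h to convert from UTC-1).
Quinn ∩ Divya: 10:00-11:30, 11:45-14:00.
Quinn ∩ Divya ∩ Xiulan: 10:00-11:30, 11:45-14:00.
The first common window of at least 90 minutes is 10:00-11:30, so the earliest start is 10:00.

10:00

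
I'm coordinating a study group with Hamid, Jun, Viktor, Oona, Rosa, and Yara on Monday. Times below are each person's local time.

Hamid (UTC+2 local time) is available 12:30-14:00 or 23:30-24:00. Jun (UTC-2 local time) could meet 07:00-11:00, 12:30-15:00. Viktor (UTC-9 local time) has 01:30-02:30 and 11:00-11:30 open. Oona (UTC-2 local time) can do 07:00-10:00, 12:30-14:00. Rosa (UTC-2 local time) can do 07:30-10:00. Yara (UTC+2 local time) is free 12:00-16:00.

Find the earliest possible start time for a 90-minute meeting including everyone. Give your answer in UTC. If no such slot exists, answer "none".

Hamid in UTC: 10:30-12:00, 21:30-22:00 (subtract 2h to convert from UTC+2).
Jun in UTC: 09:00-13:00, 14:30-17:00 (add 2h to convert from UTC-2).
Viktor in UTC: 10:30-11:30, 20:00-20:30 (add 9h to convert from UTC-9).
Oona in UTC: 09:00-12:00, 14:30-16:00 (add 2h to convert from UTC-2).
Rosa in UTC: 09:30-12:00 (add 2h to convert from UTC-2).
Yara in UTC: 10:00-14:00 (subtract 2h to convert from UTC+2).
Hamid ∩ Jun: 10:30-12:00.
Hamid ∩ Jun ∩ Viktor: 10:30-11:30.
Hamid ∩ Jun ∩ Viktor ∩ Oona: 10:30-11:30.
Hamid ∩ Jun ∩ Viktor ∩ Oona ∩ Rosa: 10:30-11:30.
Hamid ∩ Jun ∩ Viktor ∩ Oona ∩ Rosa ∩ Yara: 10:30-11:30.
So the common availability across everyone is 10:30-11:30.
No common window is at least 90 minutes long.

none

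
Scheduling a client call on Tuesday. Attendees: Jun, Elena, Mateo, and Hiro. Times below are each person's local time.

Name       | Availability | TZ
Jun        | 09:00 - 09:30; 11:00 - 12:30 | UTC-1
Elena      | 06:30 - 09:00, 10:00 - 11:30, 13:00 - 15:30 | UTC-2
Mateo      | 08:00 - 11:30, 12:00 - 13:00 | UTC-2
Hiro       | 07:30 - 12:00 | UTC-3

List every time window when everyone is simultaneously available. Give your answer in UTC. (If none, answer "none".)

12:00-13:30

Jun in UTC: 10:00-10:30, 12:00-13:30 (add 1h to convert from UTC-1).
Elena in UTC: 08:30-11:00, 12:00-13:30, 15:00-17:30 (add 2h to convert from UTC-2).
Mateo in UTC: 10:00-13:30, 14:00-15:00 (add 2h to convert from UTC-2).
Hiro in UTC: 10:30-15:00 (add 3h to convert from UTC-3).
Jun ∩ Elena: 10:00-10:30, 12:00-13:30.
Jun ∩ Elena ∩ Mateo: 10:00-10:30, 12:00-13:30.
Jun ∩ Elena ∩ Mateo ∩ Hiro: 12:00-13:30.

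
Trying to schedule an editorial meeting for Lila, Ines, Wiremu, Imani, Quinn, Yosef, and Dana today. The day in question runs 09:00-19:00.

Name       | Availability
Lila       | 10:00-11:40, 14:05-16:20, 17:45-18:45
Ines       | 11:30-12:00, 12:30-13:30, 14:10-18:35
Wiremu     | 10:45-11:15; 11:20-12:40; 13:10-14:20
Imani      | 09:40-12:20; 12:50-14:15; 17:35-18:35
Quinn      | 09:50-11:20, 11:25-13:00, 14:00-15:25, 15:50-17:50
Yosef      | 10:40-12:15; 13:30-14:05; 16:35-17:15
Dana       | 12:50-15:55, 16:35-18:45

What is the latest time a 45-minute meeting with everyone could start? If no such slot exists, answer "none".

Lila ∩ Ines: 11:30-11:40, 14:10-16:20, 17:45-18:35.
Lila ∩ Ines ∩ Wiremu: 11:30-11:40, 14:10-14:20.
Lila ∩ Ines ∩ Wiremu ∩ Imani: 11:30-11:40, 14:10-14:15.
Lila ∩ Ines ∩ Wiremu ∩ Imani ∩ Quinn: 11:30-11:40, 14:10-14:15.
Lila ∩ Ines ∩ Wiremu ∩ Imani ∩ Quinn ∩ Yosef: 11:30-11:40.
Lila ∩ Ines ∩ Wiremu ∩ Imani ∩ Quinn ∩ Yosef ∩ Dana: ∅.
There is no time when everyone is free.
No common window is at least 45 minutes long.

none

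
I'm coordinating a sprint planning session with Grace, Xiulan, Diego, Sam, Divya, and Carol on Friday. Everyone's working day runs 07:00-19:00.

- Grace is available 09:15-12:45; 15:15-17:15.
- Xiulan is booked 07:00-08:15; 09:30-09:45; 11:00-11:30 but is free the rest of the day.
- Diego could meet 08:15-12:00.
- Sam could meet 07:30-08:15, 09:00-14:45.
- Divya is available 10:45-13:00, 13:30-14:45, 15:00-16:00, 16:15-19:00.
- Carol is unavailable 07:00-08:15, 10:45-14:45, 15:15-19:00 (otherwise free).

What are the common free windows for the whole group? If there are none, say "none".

none

Grace free: 09:15-12:45, 15:15-17:15.
Xiulan free: 08:15-09:30, 09:45-11:00, 11:30-19:00 (invert busy blocks within the working day).
Diego free: 08:15-12:00.
Sam free: 07:30-08:15, 09:00-14:45.
Divya free: 10:45-13:00, 13:30-14:45, 15:00-16:00, 16:15-19:00.
Carol free: 08:15-10:45, 14:45-15:15 (invert busy blocks within the working day).
Grace ∩ Xiulan: 09:15-09:30, 09:45-11:00, 11:30-12:45, 15:15-17:15.
Grace ∩ Xiulan ∩ Diego: 09:15-09:30, 09:45-11:00, 11:30-12:00.
Grace ∩ Xiulan ∩ Diego ∩ Sam: 09:15-09:30, 09:45-11:00, 11:30-12:00.
Grace ∩ Xiulan ∩ Diego ∩ Sam ∩ Divya: 10:45-11:00, 11:30-12:00.
Grace ∩ Xiulan ∩ Diego ∩ Sam ∩ Divya ∩ Carol: ∅.
There is no time when everyone is free.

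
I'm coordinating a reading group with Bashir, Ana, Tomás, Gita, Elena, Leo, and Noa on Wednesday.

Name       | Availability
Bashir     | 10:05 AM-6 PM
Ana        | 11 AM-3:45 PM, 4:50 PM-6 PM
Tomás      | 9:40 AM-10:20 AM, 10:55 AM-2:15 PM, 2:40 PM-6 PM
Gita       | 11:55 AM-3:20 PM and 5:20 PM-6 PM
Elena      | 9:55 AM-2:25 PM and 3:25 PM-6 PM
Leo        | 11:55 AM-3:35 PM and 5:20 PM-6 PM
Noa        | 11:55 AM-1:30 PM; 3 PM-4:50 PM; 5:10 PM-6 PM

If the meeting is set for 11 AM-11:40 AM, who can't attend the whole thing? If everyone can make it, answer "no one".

Bashir: free for 11:00-11:40. Ana: free for 11:00-11:40. Tomás: free for 11:00-11:40. Gita: not fully free for 11:00-11:40. Elena: free for 11:00-11:40. Leo: not fully free for 11:00-11:40. Noa: not fully free for 11:00-11:40.

Gita, Leo, Noa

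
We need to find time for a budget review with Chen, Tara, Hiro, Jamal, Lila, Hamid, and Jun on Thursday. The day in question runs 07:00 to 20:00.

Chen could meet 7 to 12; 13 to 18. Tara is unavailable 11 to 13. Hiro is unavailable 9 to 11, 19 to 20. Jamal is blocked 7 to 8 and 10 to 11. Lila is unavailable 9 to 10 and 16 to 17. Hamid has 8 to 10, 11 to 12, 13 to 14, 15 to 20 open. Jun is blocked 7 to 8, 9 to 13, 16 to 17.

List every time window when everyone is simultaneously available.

Chen free: 07:00-12:00, 13:00-18:00.
Tara free: 07:00-11:00, 13:00-20:00 (invert busy blocks within the working day).
Hiro free: 07:00-09:00, 11:00-19:00 (invert busy blocks within the working day).
Jamal free: 08:00-10:00, 11:00-20:00 (invert busy blocks within the working day).
Lila free: 07:00-09:00, 10:00-16:00, 17:00-20:00 (invert busy blocks within the working day).
Hamid free: 08:00-10:00, 11:00-12:00, 13:00-14:00, 15:00-20:00.
Jun free: 08:00-09:00, 13:00-16:00, 17:00-20:00 (invert busy blocks within the working day).
Chen ∩ Tara: 07:00-11:00, 13:00-18:00.
Chen ∩ Tara ∩ Hiro: 07:00-09:00, 13:00-18:00.
Chen ∩ Tara ∩ Hiro ∩ Jamal: 08:00-09:00, 13:00-18:00.
Chen ∩ Tara ∩ Hiro ∩ Jamal ∩ Lila: 08:00-09:00, 13:00-16:00, 17:00-18:00.
Chen ∩ Tara ∩ Hiro ∩ Jamal ∩ Lila ∩ Hamid: 08:00-09:00, 13:00-14:00, 15:00-16:00, 17:00-18:00.
Chen ∩ Tara ∩ Hiro ∩ Jamal ∩ Lila ∩ Hamid ∩ Jun: 08:00-09:00, 13:00-14:00, 15:00-16:00, 17:00-18:00.

08:00-09:00, 13:00-14:00, 15:00-16:00, 17:00-18:00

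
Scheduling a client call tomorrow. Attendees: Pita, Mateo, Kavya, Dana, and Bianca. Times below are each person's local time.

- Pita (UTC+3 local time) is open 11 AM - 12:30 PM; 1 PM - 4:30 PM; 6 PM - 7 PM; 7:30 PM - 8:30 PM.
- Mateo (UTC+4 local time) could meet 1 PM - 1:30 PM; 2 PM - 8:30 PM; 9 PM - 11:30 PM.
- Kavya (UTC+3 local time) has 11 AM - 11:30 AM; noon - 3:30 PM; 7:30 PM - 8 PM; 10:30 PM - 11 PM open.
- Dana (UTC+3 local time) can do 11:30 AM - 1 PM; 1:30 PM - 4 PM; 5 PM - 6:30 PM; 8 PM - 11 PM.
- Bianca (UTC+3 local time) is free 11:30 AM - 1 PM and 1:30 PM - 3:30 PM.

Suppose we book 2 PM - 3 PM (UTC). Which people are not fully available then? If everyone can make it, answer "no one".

Pita in UTC: 08:00-09:30, 10:00-13:30, 15:00-16:00, 16:30-17:30 (subtract 3h to convert from UTC+3).
Mateo in UTC: 09:00-09:30, 10:00-16:30, 17:00-19:30 (subtract 4h to convert from UTC+4).
Kavya in UTC: 08:00-08:30, 09:00-12:30, 16:30-17:00, 19:30-20:00 (subtract 3h to convert from UTC+3).
Dana in UTC: 08:30-10:00, 10:30-13:00, 14:00-15:30, 17:00-20:00 (subtract 3h to convert from UTC+3).
Bianca in UTC: 08:30-10:00, 10:30-12:30 (subtract 3h to convert from UTC+3).
Pita: not fully free for 14:00-15:00. Mateo: free for 14:00-15:00. Kavya: not fully free for 14:00-15:00. Dana: free for 14:00-15:00. Bianca: not fully free for 14:00-15:00.

Bianca, Kavya, Pita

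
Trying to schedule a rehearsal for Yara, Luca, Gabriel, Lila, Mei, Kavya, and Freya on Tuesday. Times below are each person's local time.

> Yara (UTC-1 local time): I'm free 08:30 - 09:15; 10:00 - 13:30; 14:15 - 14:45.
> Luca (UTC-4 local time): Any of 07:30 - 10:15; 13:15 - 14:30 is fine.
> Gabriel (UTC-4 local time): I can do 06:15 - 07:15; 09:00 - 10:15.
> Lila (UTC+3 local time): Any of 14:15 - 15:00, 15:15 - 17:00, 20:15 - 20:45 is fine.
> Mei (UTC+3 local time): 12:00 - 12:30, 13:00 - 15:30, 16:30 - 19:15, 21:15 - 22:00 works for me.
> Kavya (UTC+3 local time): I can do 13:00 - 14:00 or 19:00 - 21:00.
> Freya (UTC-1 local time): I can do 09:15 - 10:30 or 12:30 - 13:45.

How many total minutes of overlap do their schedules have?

0

Yara in UTC: 09:30-10:15, 11:00-14:30, 15:15-15:45 (add 1h to convert from UTC-1).
Luca in UTC: 11:30-14:15, 17:15-18:30 (add 4h to convert from UTC-4).
Gabriel in UTC: 10:15-11:15, 13:00-14:15 (add 4h to convert from UTC-4).
Lila in UTC: 11:15-12:00, 12:15-14:00, 17:15-17:45 (subtract 3h to convert from UTC+3).
Mei in UTC: 09:00-09:30, 10:00-12:30, 13:30-16:15, 18:15-19:00 (subtract 3h to convert from UTC+3).
Kavya in UTC: 10:00-11:00, 16:00-18:00 (subtract 3h to convert from UTC+3).
Freya in UTC: 10:15-11:30, 13:30-14:45 (add 1h to convert from UTC-1).
Yara ∩ Luca: 11:30-14:15.
Yara ∩ Luca ∩ Gabriel: 13:00-14:15.
Yara ∩ Luca ∩ Gabriel ∩ Lila: 13:00-14:00.
Yara ∩ Luca ∩ Gabriel ∩ Lila ∩ Mei: 13:30-14:00.
Yara ∩ Luca ∩ Gabriel ∩ Lila ∩ Mei ∩ Kavya: ∅.
Yara ∩ Luca ∩ Gabriel ∩ Lila ∩ Mei ∩ Kavya ∩ Freya: ∅.
There is no time when everyone is free.
There is no common window, so the total is 0 minutes.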